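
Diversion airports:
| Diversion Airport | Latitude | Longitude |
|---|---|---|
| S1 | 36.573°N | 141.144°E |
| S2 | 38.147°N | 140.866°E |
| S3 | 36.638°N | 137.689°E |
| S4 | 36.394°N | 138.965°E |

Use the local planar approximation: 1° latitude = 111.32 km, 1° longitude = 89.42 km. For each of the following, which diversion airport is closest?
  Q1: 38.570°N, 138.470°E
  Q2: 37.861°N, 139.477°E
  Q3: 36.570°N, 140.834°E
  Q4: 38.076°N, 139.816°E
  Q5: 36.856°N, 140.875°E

Q1→S2; Q2→S2; Q3→S1; Q4→S2; Q5→S1

Q1 at 38.570°N, 138.470°E:
  S1: 326.486 km
  S2: 219.364 km
  S3: 226.125 km
  S4: 246.243 km
  → nearest: S2 (219.364 km)
Q2 at 37.861°N, 139.477°E:
  S1: 206.828 km
  S2: 128.220 km
  S3: 209.995 km
  S4: 169.603 km
  → nearest: S2 (128.220 km)
Q3 at 36.570°N, 140.834°E:
  S1: 27.722 km
  S2: 175.575 km
  S3: 281.328 km
  S4: 168.270 km
  → nearest: S1 (27.722 km)
Q4 at 38.076°N, 139.816°E:
  S1: 205.172 km
  S2: 94.223 km
  S3: 248.595 km
  S4: 202.113 km
  → nearest: S2 (94.223 km)
Q5 at 36.856°N, 140.875°E:
  S1: 39.637 km
  S2: 143.716 km
  S3: 285.924 km
  S4: 178.368 km
  → nearest: S1 (39.637 km)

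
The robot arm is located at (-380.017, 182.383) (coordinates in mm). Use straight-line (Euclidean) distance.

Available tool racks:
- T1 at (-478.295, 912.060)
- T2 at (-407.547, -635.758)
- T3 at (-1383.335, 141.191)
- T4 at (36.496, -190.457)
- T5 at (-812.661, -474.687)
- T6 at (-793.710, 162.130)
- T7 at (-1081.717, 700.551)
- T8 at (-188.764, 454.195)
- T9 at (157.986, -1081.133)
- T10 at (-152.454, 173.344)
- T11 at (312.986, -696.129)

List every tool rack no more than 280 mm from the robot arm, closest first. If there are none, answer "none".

T10

Distances from (-380.017, 182.383):
T1: 736.266 mm
T2: 818.604 mm
T3: 1004.163 mm
T4: 559.011 mm
T5: 786.716 mm
T6: 414.188 mm
T7: 872.285 mm
T8: 332.354 mm
T9: 1373.288 mm
T10: 227.742 mm
T11: 1118.944 mm
Threshold 280 mm: T10 (227.742 mm) is within range.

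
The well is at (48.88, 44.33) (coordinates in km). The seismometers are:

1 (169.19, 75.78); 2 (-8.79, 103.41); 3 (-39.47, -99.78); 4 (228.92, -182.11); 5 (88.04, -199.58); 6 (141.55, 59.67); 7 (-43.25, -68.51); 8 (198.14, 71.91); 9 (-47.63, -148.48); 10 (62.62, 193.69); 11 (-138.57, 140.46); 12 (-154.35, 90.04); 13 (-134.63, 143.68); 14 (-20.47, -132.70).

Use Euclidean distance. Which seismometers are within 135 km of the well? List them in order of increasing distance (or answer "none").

2, 6, 1

Distances from (48.88, 44.33):
1: 124.35 km
2: 82.56 km
3: 169.04 km
4: 289.29 km
5: 247.03 km
6: 93.93 km
7: 145.67 km
8: 151.79 km
9: 215.62 km
10: 149.99 km
11: 210.66 km
12: 208.31 km
13: 208.68 km
14: 190.13 km
Threshold 135 km: 2 (82.56 km), 6 (93.93 km), 1 (124.35 km) are within range.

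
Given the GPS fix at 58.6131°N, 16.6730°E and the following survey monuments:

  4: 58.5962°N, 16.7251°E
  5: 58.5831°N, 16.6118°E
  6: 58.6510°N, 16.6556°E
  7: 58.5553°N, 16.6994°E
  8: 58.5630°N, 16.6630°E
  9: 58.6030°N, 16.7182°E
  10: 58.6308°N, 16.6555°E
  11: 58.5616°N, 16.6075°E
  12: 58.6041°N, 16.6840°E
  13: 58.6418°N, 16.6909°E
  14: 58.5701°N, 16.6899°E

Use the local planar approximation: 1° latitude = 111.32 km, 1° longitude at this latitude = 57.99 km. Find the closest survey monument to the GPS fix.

12

Distances from 58.6131°N, 16.6730°E:
4: √((-0.0169·111.32)² + (0.0521·57.99)²) = √(3.539320 + 9.128127) = 3.5591 km
5: √((-0.0300·111.32)² + (-0.0612·57.99)²) = √(11.152928 + 12.595316) = 4.8732 km
6: √((0.0379·111.32)² + (-0.0174·57.99)²) = √(17.800197 + 1.018133) = 4.3380 km
7: √((-0.0578·111.32)² + (0.0264·57.99)²) = √(41.400165 + 2.343765) = 6.6139 km
8: √((-0.0501·111.32)² + (-0.0100·57.99)²) = √(31.104401 + 0.336284) = 5.6072 km
9: √((-0.0101·111.32)² + (0.0452·57.99)²) = √(1.264122 + 6.870417) = 2.8521 km
10: √((0.0177·111.32)² + (-0.0175·57.99)²) = √(3.882334 + 1.029870) = 2.2163 km
11: √((-0.0515·111.32)² + (-0.0655·57.99)²) = √(32.867060 + 14.427425) = 6.8771 km
12: √((-0.0090·111.32)² + (0.0110·57.99)²) = √(1.003764 + 0.406904) = 1.1877 km
13: √((0.0287·111.32)² + (0.0179·57.99)²) = √(10.207284 + 1.077488) = 3.3593 km
14: √((-0.0430·111.32)² + (0.0169·57.99)²) = √(22.913071 + 0.960461) = 4.8861 km
Minimum: 12 at 1.1877 km.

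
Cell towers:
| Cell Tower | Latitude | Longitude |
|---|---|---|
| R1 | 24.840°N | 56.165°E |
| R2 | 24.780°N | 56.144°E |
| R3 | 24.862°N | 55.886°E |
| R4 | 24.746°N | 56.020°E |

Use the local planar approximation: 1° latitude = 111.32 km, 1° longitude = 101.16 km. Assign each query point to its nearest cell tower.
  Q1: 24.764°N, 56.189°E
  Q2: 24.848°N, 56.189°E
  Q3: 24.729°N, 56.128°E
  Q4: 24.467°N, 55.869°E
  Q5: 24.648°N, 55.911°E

Q1 at 24.764°N, 56.189°E:
  R1: √((0.076·111.32)² + (-0.024·101.16)²) = √(71.57701 + 5.89441) = 8.802 km
  R2: √((0.016·111.32)² + (-0.045·101.16)²) = √(3.17239 + 20.72252) = 4.888 km
  R3: √((0.098·111.32)² + (-0.303·101.16)²) = √(119.01414 + 939.51323) = 32.535 km
  R4: √((-0.018·111.32)² + (-0.169·101.16)²) = √(4.01505 + 292.27458) = 17.213 km
  → nearest: R2 (4.888 km)
Q2 at 24.848°N, 56.189°E:
  R1: √((-0.008·111.32)² + (-0.024·101.16)²) = √(0.79310 + 5.89441) = 2.586 km
  R2: √((-0.068·111.32)² + (-0.045·101.16)²) = √(57.30127 + 20.72252) = 8.833 km
  R3: √((0.014·111.32)² + (-0.303·101.16)²) = √(2.42886 + 939.51323) = 30.691 km
  R4: √((-0.102·111.32)² + (-0.169·101.16)²) = √(128.92785 + 292.27458) = 20.523 km
  → nearest: R1 (2.586 km)
Q3 at 24.729°N, 56.128°E:
  R1: √((0.111·111.32)² + (0.037·101.16)²) = √(152.68359 + 14.00945) = 12.911 km
  R2: √((0.051·111.32)² + (0.016·101.16)²) = √(32.23196 + 2.61974) = 5.904 km
  R3: √((0.133·111.32)² + (-0.242·101.16)²) = √(219.20461 + 599.30565) = 28.610 km
  R4: √((0.017·111.32)² + (-0.108·101.16)²) = √(3.58133 + 119.36174) = 11.088 km
  → nearest: R2 (5.904 km)
Q4 at 24.467°N, 55.869°E:
  R1: √((0.373·111.32)² + (0.296·101.16)²) = √(1724.10638 + 896.60481) = 51.193 km
  R2: √((0.313·111.32)² + (0.275·101.16)²) = √(1214.04580 + 773.89676) = 44.586 km
  R3: √((0.395·111.32)² + (0.017·101.16)²) = √(1933.48402 + 2.95744) = 44.005 km
  R4: √((0.279·111.32)² + (0.151·101.16)²) = √(964.61676 + 233.33051) = 34.611 km
  → nearest: R4 (34.611 km)
Q5 at 24.648°N, 55.911°E:
  R1: √((0.192·111.32)² + (0.254·101.16)²) = √(456.82394 + 660.21452) = 33.422 km
  R2: √((0.132·111.32)² + (0.233·101.16)²) = √(215.92069 + 555.55810) = 27.776 km
  R3: √((0.214·111.32)² + (-0.025·101.16)²) = √(567.51055 + 6.39584) = 23.956 km
  R4: √((0.098·111.32)² + (0.109·101.16)²) = √(119.01414 + 121.58238) = 15.511 km
  → nearest: R4 (15.511 km)

Q1→R2; Q2→R1; Q3→R2; Q4→R4; Q5→R4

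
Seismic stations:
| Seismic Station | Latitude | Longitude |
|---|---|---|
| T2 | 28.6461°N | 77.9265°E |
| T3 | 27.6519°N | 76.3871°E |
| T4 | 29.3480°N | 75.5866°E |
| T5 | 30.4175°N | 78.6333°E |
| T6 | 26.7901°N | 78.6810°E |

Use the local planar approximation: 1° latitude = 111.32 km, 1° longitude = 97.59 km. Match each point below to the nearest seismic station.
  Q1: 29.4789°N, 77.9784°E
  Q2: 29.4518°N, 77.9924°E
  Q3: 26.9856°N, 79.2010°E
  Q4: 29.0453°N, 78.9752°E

Q1 at 29.4789°N, 77.9784°E:
  T2: √((-0.8328·111.32)² + (-0.0519·97.59)²) = √(8594.642732 + 25.653425) = 92.8456 km
  T3: √((-1.8270·111.32)² + (-1.5913·97.59)²) = √(41364.091489 + 24116.526776) = 255.8918 km
  T4: √((-0.1309·111.32)² + (-2.3918·97.59)²) = √(212.337006 + 54482.917950) = 233.8702 km
  T5: √((0.9386·111.32)² + (0.6549·97.59)²) = √(10917.105194 + 4084.704246) = 122.4819 km
  T6: √((-2.6888·111.32)² + (0.7026·97.59)²) = √(89590.795794 + 4701.397011) = 307.0703 km
  → nearest: T2 (92.8456 km)
Q2 at 29.4518°N, 77.9924°E:
  T2: √((-0.8057·111.32)² + (-0.0659·97.59)²) = √(8044.390095 + 41.360089) = 89.9208 km
  T3: √((-1.7999·111.32)² + (-1.6053·97.59)²) = √(40146.080329 + 24542.740045) = 254.3400 km
  T4: √((-0.1038·111.32)² + (-2.4058·97.59)²) = √(133.518395 + 55122.597854) = 235.0662 km
  T5: √((0.9657·111.32)² + (0.6409·97.59)²) = √(11556.620663 + 3911.930939) = 124.3726 km
  T6: √((-2.6617·111.32)² + (0.6886·97.59)²) = √(87793.953115 + 4515.903706) = 303.8254 km
  → nearest: T2 (89.9208 km)
Q3 at 26.9856°N, 79.2010°E:
  T2: √((1.6605·111.32)² + (-1.2745·97.59)²) = √(34168.361652 + 15470.000068) = 222.7967 km
  T3: √((0.6663·111.32)² + (-2.8139·97.59)²) = √(5501.562130 + 75409.828821) = 284.4493 km
  T4: √((2.3624·111.32)² + (-3.6144·97.59)²) = √(69159.725879 + 124417.956257) = 439.9746 km
  T5: √((3.4319·111.32)² + (-0.5677·97.59)²) = √(145953.880041 + 3069.364208) = 386.0353 km
  T6: √((-0.1955·111.32)² + (-0.5200·97.59)²) = √(473.630781 + 2575.237710) = 55.2166 km
  → nearest: T6 (55.2166 km)
Q4 at 29.0453°N, 78.9752°E:
  T2: √((-0.3992·111.32)² + (-1.0487·97.59)²) = √(1974.819744 + 10474.014529) = 111.5743 km
  T3: √((-1.3934·111.32)² + (-2.5881·97.59)²) = √(24060.132114 + 63792.958177) = 296.4002 km
  T4: √((0.3027·111.32)² + (-3.3886·97.59)²) = √(1135.458425 + 109358.173746) = 332.4058 km
  T5: √((1.3722·111.32)² + (-0.3419·97.59)²) = √(23333.571883 + 1113.291357) = 156.3549 km
  T6: √((-2.2552·111.32)² + (-0.2942·97.59)²) = √(63025.532116 + 824.320258) = 252.6853 km
  → nearest: T2 (111.5743 km)

Q1→T2; Q2→T2; Q3→T6; Q4→T2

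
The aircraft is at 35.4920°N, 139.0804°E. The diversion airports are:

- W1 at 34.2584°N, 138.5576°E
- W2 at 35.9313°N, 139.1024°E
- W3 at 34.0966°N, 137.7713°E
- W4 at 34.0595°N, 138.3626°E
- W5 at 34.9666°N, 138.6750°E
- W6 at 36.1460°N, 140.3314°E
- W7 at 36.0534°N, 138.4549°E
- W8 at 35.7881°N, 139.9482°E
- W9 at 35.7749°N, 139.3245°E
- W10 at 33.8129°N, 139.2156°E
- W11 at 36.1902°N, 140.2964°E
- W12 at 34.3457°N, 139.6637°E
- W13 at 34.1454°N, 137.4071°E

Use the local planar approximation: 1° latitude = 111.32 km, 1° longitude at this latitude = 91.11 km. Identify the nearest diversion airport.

Distances from 35.4920°N, 139.0804°E:
W1: 145.3507 km
W2: 48.9439 km
W3: 195.8445 km
W4: 172.3554 km
W5: 69.1741 km
W6: 135.2459 km
W7: 84.5778 km
W8: 85.6610 km
W9: 38.5537 km
W10: 187.3229 km
W11: 135.3342 km
W12: 138.2304 km
W13: 213.8069 km
Minimum: W9 at 38.5537 km.

W9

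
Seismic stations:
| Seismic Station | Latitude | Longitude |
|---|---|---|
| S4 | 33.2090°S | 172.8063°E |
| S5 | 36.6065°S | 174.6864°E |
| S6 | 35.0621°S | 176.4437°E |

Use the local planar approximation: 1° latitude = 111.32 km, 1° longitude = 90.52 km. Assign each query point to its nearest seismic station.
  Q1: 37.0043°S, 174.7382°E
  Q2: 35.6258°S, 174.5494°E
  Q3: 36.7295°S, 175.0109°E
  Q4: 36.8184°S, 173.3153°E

Q1→S5; Q2→S5; Q3→S5; Q4→S5

Q1 at 37.0043°S, 174.7382°E:
  S4: 457.2545 km
  S5: 44.5306 km
  S6: 265.6665 km
  → nearest: S5 (44.5306 km)
Q2 at 35.6258°S, 174.5494°E:
  S4: 311.8939 km
  S5: 109.8736 km
  S6: 182.5934 km
  → nearest: S5 (109.8736 km)
Q3 at 36.7295°S, 175.0109°E:
  S4: 439.7858 km
  S5: 32.4083 km
  S6: 226.4382 km
  → nearest: S5 (32.4083 km)
Q4 at 36.8184°S, 173.3153°E:
  S4: 404.4315 km
  S5: 126.3337 km
  S6: 344.1179 km
  → nearest: S5 (126.3337 km)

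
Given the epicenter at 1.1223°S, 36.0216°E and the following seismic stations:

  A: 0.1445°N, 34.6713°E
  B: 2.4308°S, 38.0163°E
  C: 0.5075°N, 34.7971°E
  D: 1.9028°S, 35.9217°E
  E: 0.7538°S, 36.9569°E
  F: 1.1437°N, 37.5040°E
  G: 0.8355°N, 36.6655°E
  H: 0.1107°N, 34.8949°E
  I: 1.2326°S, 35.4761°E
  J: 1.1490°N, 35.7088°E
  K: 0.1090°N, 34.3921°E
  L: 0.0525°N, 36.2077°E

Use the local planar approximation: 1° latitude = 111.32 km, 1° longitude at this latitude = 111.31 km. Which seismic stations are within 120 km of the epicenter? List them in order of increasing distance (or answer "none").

Distances from 1.1223°S, 36.0216°E:
A: 206.1003 km
B: 265.5463 km
C: 226.9230 km
D: 87.5939 km
E: 111.8985 km
F: 301.4259 km
G: 229.4249 km
H: 185.9249 km
I: 61.9486 km
J: 255.2272 km
K: 227.3462 km
L: 132.4091 km
Threshold 120 km: I (61.9486 km), D (87.5939 km), E (111.8985 km) are within range.

I, D, E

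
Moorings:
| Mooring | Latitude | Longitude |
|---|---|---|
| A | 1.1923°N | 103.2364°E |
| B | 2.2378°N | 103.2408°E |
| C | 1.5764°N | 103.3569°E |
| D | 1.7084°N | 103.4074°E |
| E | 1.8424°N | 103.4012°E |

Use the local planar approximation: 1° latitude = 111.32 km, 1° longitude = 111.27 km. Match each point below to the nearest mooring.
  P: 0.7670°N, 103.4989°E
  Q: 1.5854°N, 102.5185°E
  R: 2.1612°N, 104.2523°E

P at 0.7670°N, 103.4989°E:
  A: √((0.4253·111.32)² + (-0.2625·111.27)²) = √(2241.491833 + 853.129170) = 55.6293 km
  B: √((1.4708·111.32)² + (-0.2581·111.27)²) = √(26807.334762 + 824.768727) = 166.2291 km
  C: √((0.8094·111.32)² + (-0.1420·111.27)²) = √(8118.443927 + 249.650744) = 91.4773 km
  D: √((0.9414·111.32)² + (-0.0915·111.27)²) = √(10982.337432 + 103.656935) = 105.2900 km
  E: √((1.0754·111.32)² + (-0.0977·111.27)²) = √(14331.328786 + 118.180359) = 120.2061 km
  → nearest: A (55.6293 km)
Q at 1.5854°N, 102.5185°E:
  A: √((-0.3931·111.32)² + (0.7179·111.27)²) = √(1914.928148 + 6380.931505) = 91.0816 km
  B: √((0.6524·111.32)² + (0.7223·111.27)²) = √(5274.415027 + 6459.388498) = 108.3227 km
  C: √((-0.0090·111.32)² + (0.8384·111.27)²) = √(1.003764 + 8702.794235) = 93.2941 km
  D: √((0.1230·111.32)² + (0.8889·111.27)²) = √(187.480722 + 9782.773276) = 99.8512 km
  E: √((0.2570·111.32)² + (0.8827·111.27)²) = √(818.488613 + 9646.781221) = 102.2999 km
  → nearest: A (91.0816 km)
R at 2.1612°N, 104.2523°E:
  A: √((-0.9689·111.32)² + (-1.0159·111.27)²) = √(11633.336947 + 12777.859154) = 156.2408 km
  B: √((0.0766·111.32)² + (-1.0115·111.27)²) = √(72.711639 + 12667.413586) = 112.8722 km
  C: √((-0.5848·111.32)² + (-0.8954·111.27)²) = √(4238.001667 + 9926.367644) = 119.0142 km
  D: √((-0.4528·111.32)² + (-0.8449·111.27)²) = √(2540.734189 + 8838.260469) = 106.6724 km
  E: √((-0.3188·111.32)² + (-0.8511·111.27)²) = √(1259.456061 + 8968.449295) = 101.1331 km
  → nearest: E (101.1331 km)

P→A; Q→A; R→E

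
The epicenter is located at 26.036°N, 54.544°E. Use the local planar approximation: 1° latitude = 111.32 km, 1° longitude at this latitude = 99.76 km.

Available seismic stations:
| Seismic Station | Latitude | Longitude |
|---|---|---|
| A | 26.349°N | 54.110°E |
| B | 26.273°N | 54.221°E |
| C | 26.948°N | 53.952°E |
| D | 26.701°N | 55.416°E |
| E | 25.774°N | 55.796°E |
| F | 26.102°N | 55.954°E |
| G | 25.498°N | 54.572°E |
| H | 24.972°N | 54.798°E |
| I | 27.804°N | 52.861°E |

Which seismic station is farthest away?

Distances from 26.036°N, 54.544°E:
A: √((0.313·111.32)² + (-0.434·99.76)²) = √(1214.04580 + 1874.52976) = 55.575 km
B: √((0.237·111.32)² + (-0.323·99.76)²) = √(696.05425 + 1038.28822) = 41.645 km
C: √((0.912·111.32)² + (-0.592·99.76)²) = √(10307.09009 + 3487.83791) = 117.452 km
D: √((0.665·111.32)² + (0.872·99.76)²) = √(5480.11517 + 7567.38537) = 114.226 km
E: √((-0.262·111.32)² + (1.252·99.76)²) = √(850.64622 + 15599.89010) = 128.260 km
F: √((0.066·111.32)² + (1.410·99.76)²) = √(53.98017 + 19785.68571) = 140.853 km
G: √((-0.538·111.32)² + (0.028·99.76)²) = √(3586.83126 + 7.80241) = 59.955 km
H: √((-1.064·111.32)² + (0.254·99.76)²) = √(14029.09484 + 642.06695) = 121.125 km
I: √((1.768·111.32)² + (-1.683·99.76)²) = √(38735.65613 + 28189.09368) = 258.698 km
Maximum: I at 258.698 km.

I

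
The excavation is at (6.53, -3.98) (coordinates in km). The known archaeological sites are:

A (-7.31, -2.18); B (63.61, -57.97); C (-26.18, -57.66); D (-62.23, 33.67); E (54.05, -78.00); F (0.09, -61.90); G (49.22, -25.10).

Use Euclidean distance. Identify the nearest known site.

A

Distances from (6.53, -3.98):
A: √((-13.84)² + (1.80)²) = √(191.5456 + 3.2400) = 13.96 km
B: √((57.08)² + (-53.99)²) = √(3258.1264 + 2914.9201) = 78.57 km
C: √((-32.71)² + (-53.68)²) = √(1069.9441 + 2881.5424) = 62.86 km
D: √((-68.76)² + (37.65)²) = √(4727.9376 + 1417.5225) = 78.39 km
E: √((47.52)² + (-74.02)²) = √(2258.1504 + 5478.9604) = 87.96 km
F: √((-6.44)² + (-57.92)²) = √(41.4736 + 3354.7264) = 58.28 km
G: √((42.69)² + (-21.12)²) = √(1822.4361 + 446.0544) = 47.63 km
Minimum: A at 13.96 km.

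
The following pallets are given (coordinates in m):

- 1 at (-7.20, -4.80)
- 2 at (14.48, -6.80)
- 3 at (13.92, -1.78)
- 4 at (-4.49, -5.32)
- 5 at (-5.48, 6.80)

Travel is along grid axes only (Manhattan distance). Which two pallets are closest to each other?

1 and 4

Pairwise distances:
1–4: 3.23 m
2–3: 5.58 m
4–5: 13.11 m
1–5: 13.32 m
2–4: 20.45 m
3–4: 21.95 m
1–2: 23.68 m
1–3: 24.14 m
3–5: 27.98 m
2–5: 33.56 m
Closest pair: 1–4 at 3.23 m.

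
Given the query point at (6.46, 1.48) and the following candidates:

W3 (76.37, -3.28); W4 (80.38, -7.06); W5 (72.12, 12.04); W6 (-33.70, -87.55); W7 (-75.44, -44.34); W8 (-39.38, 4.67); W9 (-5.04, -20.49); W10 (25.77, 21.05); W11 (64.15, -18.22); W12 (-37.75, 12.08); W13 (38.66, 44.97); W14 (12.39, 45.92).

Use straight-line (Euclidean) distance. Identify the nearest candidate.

W9

Distances from (6.46, 1.48):
W3: 70.07
W4: 74.41
W5: 66.50
W6: 97.67
W7: 93.85
W8: 45.95
W9: 24.80
W10: 27.49
W11: 60.96
W12: 45.46
W13: 54.11
W14: 44.83
Minimum: W9 at 24.80.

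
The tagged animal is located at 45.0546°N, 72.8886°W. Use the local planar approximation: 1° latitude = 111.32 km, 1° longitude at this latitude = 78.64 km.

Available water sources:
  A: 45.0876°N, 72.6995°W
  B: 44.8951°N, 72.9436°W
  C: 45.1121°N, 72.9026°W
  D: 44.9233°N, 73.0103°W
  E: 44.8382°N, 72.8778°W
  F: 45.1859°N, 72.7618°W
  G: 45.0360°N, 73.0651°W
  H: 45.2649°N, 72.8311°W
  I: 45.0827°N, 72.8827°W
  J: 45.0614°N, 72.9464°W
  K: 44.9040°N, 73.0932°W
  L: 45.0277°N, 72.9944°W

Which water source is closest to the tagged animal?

I

Distances from 45.0546°N, 72.8886°W:
A: 15.3178 km
B: 18.2748 km
C: 6.4949 km
D: 17.4709 km
E: 24.1046 km
F: 17.6937 km
G: 14.0335 km
H: 23.8433 km
I: 3.1623 km
J: 4.6080 km
K: 23.2366 km
L: 8.8426 km
Minimum: I at 3.1623 km.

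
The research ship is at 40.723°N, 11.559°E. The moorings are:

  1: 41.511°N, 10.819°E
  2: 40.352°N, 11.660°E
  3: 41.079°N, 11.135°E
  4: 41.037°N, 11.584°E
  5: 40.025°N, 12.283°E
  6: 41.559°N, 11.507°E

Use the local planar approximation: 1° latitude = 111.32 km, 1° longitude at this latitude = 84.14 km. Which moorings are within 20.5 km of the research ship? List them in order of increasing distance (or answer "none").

Distances from 40.723°N, 11.559°E:
1: √((0.788·111.32)² + (-0.740·84.14)²) = √(7694.82647 + 3876.75588) = 107.571 km
2: √((-0.371·111.32)² + (0.101·84.14)²) = √(1705.66687 + 72.21838) = 42.165 km
3: √((0.356·111.32)² + (-0.424·84.14)²) = √(1570.53056 + 1272.73131) = 53.322 km
4: √((0.314·111.32)² + (0.025·84.14)²) = √(1221.81567 + 4.42471) = 35.018 km
5: √((-0.698·111.32)² + (0.724·84.14)²) = √(6037.50135 + 3710.92475) = 98.734 km
6: √((0.836·111.32)² + (-0.052·84.14)²) = √(8660.81875 + 19.14308) = 93.166 km
Threshold 20.5 km: none within range.

none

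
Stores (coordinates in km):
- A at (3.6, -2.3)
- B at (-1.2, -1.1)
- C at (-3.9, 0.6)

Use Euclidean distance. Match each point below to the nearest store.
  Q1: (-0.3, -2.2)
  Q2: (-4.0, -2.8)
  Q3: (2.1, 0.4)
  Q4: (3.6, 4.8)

Q1→B; Q2→B; Q3→A; Q4→A

Q1 at (-0.3, -2.2):
  A: √((3.9)² + (-0.1)²) = √(15.2100 + 0.0100) = 3.90 km
  B: √((-0.9)² + (1.1)²) = √(0.8100 + 1.2100) = 1.42 km
  C: √((-3.6)² + (2.8)²) = √(12.9600 + 7.8400) = 4.56 km
  → nearest: B (1.42 km)
Q2 at (-4.0, -2.8):
  A: √((7.6)² + (0.5)²) = √(57.7600 + 0.2500) = 7.62 km
  B: √((2.8)² + (1.7)²) = √(7.8400 + 2.8900) = 3.28 km
  C: √((0.1)² + (3.4)²) = √(0.0100 + 11.5600) = 3.40 km
  → nearest: B (3.28 km)
Q3 at (2.1, 0.4):
  A: √((1.5)² + (-2.7)²) = √(2.2500 + 7.2900) = 3.09 km
  B: √((-3.3)² + (-1.5)²) = √(10.8900 + 2.2500) = 3.62 km
  C: √((-6.0)² + (0.2)²) = √(36.0000 + 0.0400) = 6.00 km
  → nearest: A (3.09 km)
Q4 at (3.6, 4.8):
  A: √((0.0)² + (-7.1)²) = √(0.0000 + 50.4100) = 7.10 km
  B: √((-4.8)² + (-5.9)²) = √(23.0400 + 34.8100) = 7.61 km
  C: √((-7.5)² + (-4.2)²) = √(56.2500 + 17.6400) = 8.60 km
  → nearest: A (7.10 km)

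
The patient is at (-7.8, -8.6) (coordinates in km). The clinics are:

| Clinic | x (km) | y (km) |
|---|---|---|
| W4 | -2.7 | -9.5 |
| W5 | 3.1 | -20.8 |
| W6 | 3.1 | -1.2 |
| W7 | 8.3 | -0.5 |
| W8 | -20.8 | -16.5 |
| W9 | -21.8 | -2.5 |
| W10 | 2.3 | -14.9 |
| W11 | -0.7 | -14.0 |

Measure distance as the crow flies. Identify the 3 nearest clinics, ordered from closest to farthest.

Distances from (-7.8, -8.6):
W4: √((5.1)² + (-0.9)²) = √(26.010 + 0.810) = 5.2 km
W5: √((10.9)² + (-12.2)²) = √(118.810 + 148.840) = 16.4 km
W6: √((10.9)² + (7.4)²) = √(118.810 + 54.760) = 13.2 km
W7: √((16.1)² + (8.1)²) = √(259.210 + 65.610) = 18.0 km
W8: √((-13.0)² + (-7.9)²) = √(169.000 + 62.410) = 15.2 km
W9: √((-14.0)² + (6.1)²) = √(196.000 + 37.210) = 15.3 km
W10: √((10.1)² + (-6.3)²) = √(102.010 + 39.690) = 11.9 km
W11: √((7.1)² + (-5.4)²) = √(50.410 + 29.160) = 8.9 km
Sorted: W4 (5.2 km) < W11 (8.9 km) < W10 (11.9 km) < W6 (13.2 km) < W8 (15.2 km) < …

W4, W11, W10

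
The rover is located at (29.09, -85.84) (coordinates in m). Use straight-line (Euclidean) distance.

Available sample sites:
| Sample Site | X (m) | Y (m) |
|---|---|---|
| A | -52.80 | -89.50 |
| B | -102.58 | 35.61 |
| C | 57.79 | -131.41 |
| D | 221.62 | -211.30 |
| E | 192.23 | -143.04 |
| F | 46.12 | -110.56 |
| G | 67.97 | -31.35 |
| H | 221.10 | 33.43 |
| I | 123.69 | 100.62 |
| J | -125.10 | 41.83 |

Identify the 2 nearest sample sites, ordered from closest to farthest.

F, C

Distances from (29.09, -85.84):
A: 81.97 m
B: 179.13 m
C: 53.85 m
D: 229.80 m
E: 172.88 m
F: 30.02 m
G: 66.94 m
H: 226.04 m
I: 209.08 m
J: 200.19 m
Sorted: F (30.02 m) < C (53.85 m) < G (66.94 m) < A (81.97 m) < …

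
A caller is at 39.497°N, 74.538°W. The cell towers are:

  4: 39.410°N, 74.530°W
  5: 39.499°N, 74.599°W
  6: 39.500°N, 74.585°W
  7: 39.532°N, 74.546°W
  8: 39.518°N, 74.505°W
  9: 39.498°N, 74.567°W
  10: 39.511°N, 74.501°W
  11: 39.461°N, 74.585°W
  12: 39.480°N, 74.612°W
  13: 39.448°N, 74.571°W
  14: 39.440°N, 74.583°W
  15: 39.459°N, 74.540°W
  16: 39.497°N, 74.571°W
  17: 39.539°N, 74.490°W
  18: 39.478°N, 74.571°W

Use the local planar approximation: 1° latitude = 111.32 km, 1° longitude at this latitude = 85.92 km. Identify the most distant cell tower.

Distances from 39.497°N, 74.538°W:
4: √((-0.087·111.32)² + (0.008·85.92)²) = √(93.79613 + 0.47246) = 9.709 km
5: √((0.002·111.32)² + (-0.061·85.92)²) = √(0.04957 + 27.46934) = 5.246 km
6: √((0.003·111.32)² + (-0.047·85.92)²) = √(0.11153 + 16.30738) = 4.052 km
7: √((0.035·111.32)² + (-0.008·85.92)²) = √(15.18037 + 0.47246) = 3.956 km
8: √((0.021·111.32)² + (0.033·85.92)²) = √(5.46493 + 8.03927) = 3.675 km
9: √((0.001·111.32)² + (-0.029·85.92)²) = √(0.01239 + 6.20847) = 2.494 km
10: √((0.014·111.32)² + (0.037·85.92)²) = √(2.42886 + 10.10630) = 3.541 km
11: √((-0.036·111.32)² + (-0.047·85.92)²) = √(16.06022 + 16.30738) = 5.689 km
12: √((-0.017·111.32)² + (-0.074·85.92)²) = √(3.58133 + 40.42518) = 6.634 km
13: √((-0.049·111.32)² + (-0.033·85.92)²) = √(29.75353 + 8.03927) = 6.148 km
14: √((-0.057·111.32)² + (-0.045·85.92)²) = √(40.26207 + 14.94905) = 7.430 km
15: √((-0.038·111.32)² + (-0.002·85.92)²) = √(17.89425 + 0.02953) = 4.234 km
16: √((0.000·111.32)² + (-0.033·85.92)²) = √(0.00000 + 8.03927) = 2.835 km
17: √((0.042·111.32)² + (0.048·85.92)²) = √(21.85974 + 17.00870) = 6.234 km
18: √((-0.019·111.32)² + (-0.033·85.92)²) = √(4.47356 + 8.03927) = 3.537 km
Maximum: 4 at 9.709 km.

4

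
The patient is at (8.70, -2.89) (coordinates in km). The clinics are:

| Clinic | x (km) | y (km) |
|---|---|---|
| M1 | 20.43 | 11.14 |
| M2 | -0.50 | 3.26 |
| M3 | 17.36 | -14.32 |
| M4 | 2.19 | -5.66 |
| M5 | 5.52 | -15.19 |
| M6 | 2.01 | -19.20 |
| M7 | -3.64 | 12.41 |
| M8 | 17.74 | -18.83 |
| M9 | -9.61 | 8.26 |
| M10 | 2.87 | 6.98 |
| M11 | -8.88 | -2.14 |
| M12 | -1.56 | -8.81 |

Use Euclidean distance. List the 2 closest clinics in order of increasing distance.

M4, M2

Distances from (8.70, -2.89):
M1: √((11.73)² + (14.03)²) = √(137.5929 + 196.8409) = 18.29 km
M2: √((-9.20)² + (6.15)²) = √(84.6400 + 37.8225) = 11.07 km
M3: √((8.66)² + (-11.43)²) = √(74.9956 + 130.6449) = 14.34 km
M4: √((-6.51)² + (-2.77)²) = √(42.3801 + 7.6729) = 7.07 km
M5: √((-3.18)² + (-12.30)²) = √(10.1124 + 151.2900) = 12.70 km
M6: √((-6.69)² + (-16.31)²) = √(44.7561 + 266.0161) = 17.63 km
M7: √((-12.34)² + (15.30)²) = √(152.2756 + 234.0900) = 19.66 km
M8: √((9.04)² + (-15.94)²) = √(81.7216 + 254.0836) = 18.32 km
M9: √((-18.31)² + (11.15)²) = √(335.2561 + 124.3225) = 21.44 km
M10: √((-5.83)² + (9.87)²) = √(33.9889 + 97.4169) = 11.46 km
M11: √((-17.58)² + (0.75)²) = √(309.0564 + 0.5625) = 17.60 km
M12: √((-10.26)² + (-5.92)²) = √(105.2676 + 35.0464) = 11.85 km
Sorted: M4 (7.07 km) < M2 (11.07 km) < M10 (11.46 km) < M12 (11.85 km) < …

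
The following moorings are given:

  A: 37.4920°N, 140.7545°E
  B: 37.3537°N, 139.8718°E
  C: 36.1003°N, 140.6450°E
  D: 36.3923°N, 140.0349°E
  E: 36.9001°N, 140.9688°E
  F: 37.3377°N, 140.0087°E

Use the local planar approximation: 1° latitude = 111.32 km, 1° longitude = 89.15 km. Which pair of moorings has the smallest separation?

Pairwise distances:
A–B: 80.1846 km
A–C: 155.2313 km
A–D: 138.2094 km
A–E: 68.6041 km
A–F: 68.6710 km
B–C: 155.6266 km
B–D: 108.0063 km
B–E: 110.0640 km
B–F: 12.3339 km
C–D: 63.3634 km
C–E: 93.5965 km
C–F: 148.9704 km
D–E: 100.6340 km
D–F: 105.2678 km
E–F: 98.4843 km
Closest pair: B–F at 12.3339 km.

B and F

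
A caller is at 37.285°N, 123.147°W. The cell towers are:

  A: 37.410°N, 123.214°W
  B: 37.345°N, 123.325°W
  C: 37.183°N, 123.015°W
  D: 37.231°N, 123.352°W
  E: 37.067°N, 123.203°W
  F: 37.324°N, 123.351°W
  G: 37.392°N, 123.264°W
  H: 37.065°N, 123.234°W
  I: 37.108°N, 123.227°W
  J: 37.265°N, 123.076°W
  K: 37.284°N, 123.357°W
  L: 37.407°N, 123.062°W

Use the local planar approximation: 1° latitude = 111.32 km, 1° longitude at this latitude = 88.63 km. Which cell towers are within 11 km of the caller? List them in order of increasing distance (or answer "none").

J

Distances from 37.285°N, 123.147°W:
A: √((0.125·111.32)² + (-0.067·88.63)²) = √(193.62722 + 35.26234) = 15.129 km
B: √((0.060·111.32)² + (-0.178·88.63)²) = √(44.61171 + 248.88659) = 17.132 km
C: √((-0.102·111.32)² + (0.132·88.63)²) = √(128.92785 + 136.87034) = 16.303 km
D: √((-0.054·111.32)² + (-0.205·88.63)²) = √(36.13549 + 330.11801) = 19.138 km
E: √((-0.218·111.32)² + (-0.056·88.63)²) = √(588.92418 + 24.63415) = 24.770 km
F: √((0.039·111.32)² + (-0.204·88.63)²) = √(18.84845 + 326.90520) = 18.594 km
G: √((0.107·111.32)² + (-0.117·88.63)²) = √(141.87764 + 107.53089) = 15.793 km
H: √((-0.220·111.32)² + (-0.087·88.63)²) = √(599.77969 + 59.45659) = 25.676 km
I: √((-0.177·111.32)² + (-0.080·88.63)²) = √(388.23343 + 50.27377) = 20.941 km
J: √((-0.020·111.32)² + (0.071·88.63)²) = √(4.95686 + 39.59845) = 6.675 km
K: √((-0.001·111.32)² + (-0.210·88.63)²) = √(0.01239 + 346.41771) = 18.613 km
L: √((0.122·111.32)² + (0.085·88.63)²) = √(184.44465 + 56.75438) = 15.531 km
Threshold 11 km: J (6.675 km) is within range.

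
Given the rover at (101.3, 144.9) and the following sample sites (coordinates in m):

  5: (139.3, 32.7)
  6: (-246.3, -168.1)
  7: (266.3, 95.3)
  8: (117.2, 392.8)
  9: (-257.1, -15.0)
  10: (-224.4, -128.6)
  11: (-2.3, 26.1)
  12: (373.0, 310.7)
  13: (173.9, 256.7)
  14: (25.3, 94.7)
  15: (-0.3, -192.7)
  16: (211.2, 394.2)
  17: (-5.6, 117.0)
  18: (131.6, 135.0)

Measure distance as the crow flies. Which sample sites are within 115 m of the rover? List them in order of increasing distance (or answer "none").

Distances from (101.3, 144.9):
5: √((38.0)² + (-112.2)²) = √(1444.000 + 12588.840) = 118.5 m
6: √((-347.6)² + (-313.0)²) = √(120825.760 + 97969.000) = 467.8 m
7: √((165.0)² + (-49.6)²) = √(27225.000 + 2460.160) = 172.3 m
8: √((15.9)² + (247.9)²) = √(252.810 + 61454.410) = 248.4 m
9: √((-358.4)² + (-159.9)²) = √(128450.560 + 25568.010) = 392.5 m
10: √((-325.7)² + (-273.5)²) = √(106080.490 + 74802.250) = 425.3 m
11: √((-103.6)² + (-118.8)²) = √(10732.960 + 14113.440) = 157.6 m
12: √((271.7)² + (165.8)²) = √(73820.890 + 27489.640) = 318.3 m
13: √((72.6)² + (111.8)²) = √(5270.760 + 12499.240) = 133.3 m
14: √((-76.0)² + (-50.2)²) = √(5776.000 + 2520.040) = 91.1 m
15: √((-101.6)² + (-337.6)²) = √(10322.560 + 113973.760) = 352.6 m
16: √((109.9)² + (249.3)²) = √(12078.010 + 62150.490) = 272.4 m
17: √((-106.9)² + (-27.9)²) = √(11427.610 + 778.410) = 110.5 m
18: √((30.3)² + (-9.9)²) = √(918.090 + 98.010) = 31.9 m
Threshold 115 m: 18 (31.9 m), 14 (91.1 m), 17 (110.5 m) are within range.

18, 14, 17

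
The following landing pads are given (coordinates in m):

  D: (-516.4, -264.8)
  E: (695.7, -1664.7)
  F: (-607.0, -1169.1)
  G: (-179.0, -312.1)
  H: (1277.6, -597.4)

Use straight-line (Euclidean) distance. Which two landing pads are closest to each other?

D and G

Pairwise distances:
D–E: 1851.7 m
D–F: 908.8 m
D–G: 340.7 m
D–H: 1824.6 m
E–F: 1393.8 m
E–G: 1610.8 m
E–H: 1215.6 m
F–G: 957.9 m
F–H: 1969.4 m
G–H: 1484.3 m
Closest pair: D–G at 340.7 m.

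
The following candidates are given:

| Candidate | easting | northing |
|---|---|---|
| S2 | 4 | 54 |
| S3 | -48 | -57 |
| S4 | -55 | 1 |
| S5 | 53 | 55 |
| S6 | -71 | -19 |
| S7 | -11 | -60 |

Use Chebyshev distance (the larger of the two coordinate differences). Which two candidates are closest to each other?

S4 and S6

Pairwise distances:
S4–S6: 20
S3–S7: 37
S3–S6: 38
S2–S5: 49
S3–S4: 58
S2–S4: 59
S6–S7: 60
S4–S7: 61
S2–S6: 75
S4–S5: 108
S2–S3: 111
S3–S5: 112
S2–S7: 114
S5–S7: 115
S5–S6: 124
Closest pair: S4–S6 at 20.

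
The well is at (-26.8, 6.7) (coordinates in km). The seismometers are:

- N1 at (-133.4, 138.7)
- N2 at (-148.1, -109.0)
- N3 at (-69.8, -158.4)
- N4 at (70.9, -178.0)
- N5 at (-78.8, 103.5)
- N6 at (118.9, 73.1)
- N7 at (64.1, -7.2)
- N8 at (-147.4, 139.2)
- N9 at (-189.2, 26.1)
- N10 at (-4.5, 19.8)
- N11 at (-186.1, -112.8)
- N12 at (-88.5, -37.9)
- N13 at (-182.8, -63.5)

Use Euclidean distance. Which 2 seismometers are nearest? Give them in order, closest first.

Distances from (-26.8, 6.7):
N1: 169.7 km
N2: 167.6 km
N3: 170.6 km
N4: 208.9 km
N5: 109.9 km
N6: 160.1 km
N7: 92.0 km
N8: 179.2 km
N9: 163.6 km
N10: 25.9 km
N11: 199.1 km
N12: 76.1 km
N13: 171.1 km
Sorted: N10 (25.9 km) < N12 (76.1 km) < N7 (92.0 km) < N5 (109.9 km) < …

N10, N12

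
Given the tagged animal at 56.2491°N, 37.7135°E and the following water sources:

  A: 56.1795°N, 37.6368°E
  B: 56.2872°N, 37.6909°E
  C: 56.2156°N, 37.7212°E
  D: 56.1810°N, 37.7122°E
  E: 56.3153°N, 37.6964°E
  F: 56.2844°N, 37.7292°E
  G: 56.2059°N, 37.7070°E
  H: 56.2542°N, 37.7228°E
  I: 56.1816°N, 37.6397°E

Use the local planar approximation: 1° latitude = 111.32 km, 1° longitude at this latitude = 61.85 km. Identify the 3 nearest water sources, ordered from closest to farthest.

H, C, F

Distances from 56.2491°N, 37.7135°E:
A: 9.0848 km
B: 4.4657 km
C: 3.7595 km
D: 7.5813 km
E: 7.4449 km
F: 4.0478 km
G: 4.8258 km
H: 0.8082 km
I: 8.7919 km
Sorted: H (0.8082 km) < C (3.7595 km) < F (4.0478 km) < B (4.4657 km) < G (4.8258 km) < …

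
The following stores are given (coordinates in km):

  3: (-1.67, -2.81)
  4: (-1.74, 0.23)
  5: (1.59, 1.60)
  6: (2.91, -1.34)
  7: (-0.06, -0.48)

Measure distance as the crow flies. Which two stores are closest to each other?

4 and 7

Pairwise distances:
3–4: √((-0.07)² + (3.04)²) = √(0.0049 + 9.2416) = 3.04 km
3–5: √((3.26)² + (4.41)²) = √(10.6276 + 19.4481) = 5.48 km
3–6: √((4.58)² + (1.47)²) = √(20.9764 + 2.1609) = 4.81 km
3–7: √((1.61)² + (2.33)²) = √(2.5921 + 5.4289) = 2.83 km
4–5: √((3.33)² + (1.37)²) = √(11.0889 + 1.8769) = 3.60 km
4–6: √((4.65)² + (-1.57)²) = √(21.6225 + 2.4649) = 4.91 km
4–7: √((1.68)² + (-0.71)²) = √(2.8224 + 0.5041) = 1.82 km
5–6: √((1.32)² + (-2.94)²) = √(1.7424 + 8.6436) = 3.22 km
5–7: √((-1.65)² + (-2.08)²) = √(2.7225 + 4.3264) = 2.65 km
6–7: √((-2.97)² + (0.86)²) = √(8.8209 + 0.7396) = 3.09 km
Closest pair: 4–7 at 1.82 km.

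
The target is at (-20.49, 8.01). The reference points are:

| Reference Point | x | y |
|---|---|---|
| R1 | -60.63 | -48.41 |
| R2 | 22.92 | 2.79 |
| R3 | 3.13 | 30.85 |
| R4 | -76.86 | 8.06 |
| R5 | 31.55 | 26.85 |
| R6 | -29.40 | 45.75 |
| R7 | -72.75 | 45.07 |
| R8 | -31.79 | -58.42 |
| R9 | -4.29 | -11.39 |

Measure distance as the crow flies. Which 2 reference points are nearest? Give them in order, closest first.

Distances from (-20.49, 8.01):
R1: 69.24
R2: 43.72
R3: 32.86
R4: 56.37
R5: 55.35
R6: 38.78
R7: 64.07
R8: 67.38
R9: 25.27
Sorted: R9 (25.27) < R3 (32.86) < R6 (38.78) < R2 (43.72) < …

R9, R3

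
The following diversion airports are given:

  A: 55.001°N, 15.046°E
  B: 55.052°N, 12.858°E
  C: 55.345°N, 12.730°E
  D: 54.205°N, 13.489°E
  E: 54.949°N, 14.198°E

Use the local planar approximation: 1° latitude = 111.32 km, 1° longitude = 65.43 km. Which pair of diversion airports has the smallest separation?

B and C

Pairwise distances:
A–B: √((0.051·111.32)² + (-2.188·65.43)²) = √(32.23196 + 20495.02611) = 143.273 km
A–C: √((0.344·111.32)² + (-2.316·65.43)²) = √(1466.43656 + 22963.12293) = 156.300 km
A–D: √((-0.796·111.32)² + (-1.557·65.43)²) = √(7851.85970 + 10378.41579) = 135.020 km
A–E: √((-0.052·111.32)² + (-0.848·65.43)²) = √(33.50835 + 3078.54528) = 55.786 km
B–C: √((0.293·111.32)² + (-0.128·65.43)²) = √(1063.85303 + 70.14130) = 33.675 km
B–D: √((-0.847·111.32)² + (0.631·65.43)²) = √(8890.23449 + 1704.56104) = 102.931 km
B–E: √((-0.103·111.32)² + (1.340·65.43)²) = √(131.46824 + 7687.11605) = 88.423 km
C–D: √((-1.140·111.32)² + (0.759·65.43)²) = √(16104.82826 + 2466.25167) = 136.276 km
C–E: √((-0.396·111.32)² + (1.468·65.43)²) = √(1943.28620 + 9225.84071) = 105.684 km
D–E: √((0.744·111.32)² + (0.709·65.43)²) = √(6859.49694 + 2152.02004) = 94.929 km
Closest pair: B–C at 33.675 km.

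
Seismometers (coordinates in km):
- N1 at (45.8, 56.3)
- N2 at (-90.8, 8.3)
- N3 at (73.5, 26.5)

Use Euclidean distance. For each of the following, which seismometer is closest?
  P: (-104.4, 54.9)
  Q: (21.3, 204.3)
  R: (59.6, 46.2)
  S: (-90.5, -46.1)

P→N2; Q→N1; R→N1; S→N2

P at (-104.4, 54.9):
  N1: 150.2 km
  N2: 48.5 km
  N3: 180.2 km
  → nearest: N2 (48.5 km)
Q at (21.3, 204.3):
  N1: 150.0 km
  N2: 225.8 km
  N3: 185.3 km
  → nearest: N1 (150.0 km)
R at (59.6, 46.2):
  N1: 17.1 km
  N2: 155.1 km
  N3: 24.1 km
  → nearest: N1 (17.1 km)
S at (-90.5, -46.1):
  N1: 170.5 km
  N2: 54.4 km
  N3: 179.4 km
  → nearest: N2 (54.4 km)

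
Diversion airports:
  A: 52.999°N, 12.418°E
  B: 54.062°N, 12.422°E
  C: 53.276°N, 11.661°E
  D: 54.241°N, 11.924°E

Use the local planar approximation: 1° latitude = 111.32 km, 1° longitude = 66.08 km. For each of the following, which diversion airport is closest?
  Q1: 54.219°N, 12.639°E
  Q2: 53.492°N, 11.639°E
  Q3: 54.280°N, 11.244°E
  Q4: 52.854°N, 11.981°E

Q1 at 54.219°N, 12.639°E:
  A: 136.593 km
  B: 22.607 km
  C: 123.273 km
  D: 47.311 km
  → nearest: B (22.607 km)
Q2 at 53.492°N, 11.639°E:
  A: 75.244 km
  B: 81.874 km
  C: 24.089 km
  D: 85.479 km
  → nearest: C (24.089 km)
Q3 at 54.280°N, 11.244°E:
  A: 162.337 km
  B: 81.537 km
  C: 115.112 km
  D: 45.144 km
  → nearest: D (45.144 km)
Q4 at 52.854°N, 11.981°E:
  A: 33.082 km
  B: 137.596 km
  C: 51.517 km
  D: 154.447 km
  → nearest: A (33.082 km)

Q1→B; Q2→C; Q3→D; Q4→A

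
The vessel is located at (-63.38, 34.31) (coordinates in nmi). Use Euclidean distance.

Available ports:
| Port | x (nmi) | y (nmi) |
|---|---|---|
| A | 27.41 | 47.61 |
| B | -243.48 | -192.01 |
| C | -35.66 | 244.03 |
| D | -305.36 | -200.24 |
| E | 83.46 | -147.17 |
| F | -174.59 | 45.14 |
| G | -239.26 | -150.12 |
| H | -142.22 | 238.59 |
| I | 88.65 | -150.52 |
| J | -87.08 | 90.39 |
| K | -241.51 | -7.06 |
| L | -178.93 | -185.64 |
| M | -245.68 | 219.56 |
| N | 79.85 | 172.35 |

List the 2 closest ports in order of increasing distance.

Distances from (-63.38, 34.31):
A: 91.76 nmi
B: 289.23 nmi
C: 211.54 nmi
D: 337.00 nmi
E: 233.45 nmi
F: 111.74 nmi
G: 254.85 nmi
H: 218.97 nmi
I: 239.32 nmi
J: 60.88 nmi
K: 182.87 nmi
L: 248.45 nmi
M: 259.91 nmi
N: 198.92 nmi
Sorted: J (60.88 nmi) < A (91.76 nmi) < F (111.74 nmi) < K (182.87 nmi) < …

J, A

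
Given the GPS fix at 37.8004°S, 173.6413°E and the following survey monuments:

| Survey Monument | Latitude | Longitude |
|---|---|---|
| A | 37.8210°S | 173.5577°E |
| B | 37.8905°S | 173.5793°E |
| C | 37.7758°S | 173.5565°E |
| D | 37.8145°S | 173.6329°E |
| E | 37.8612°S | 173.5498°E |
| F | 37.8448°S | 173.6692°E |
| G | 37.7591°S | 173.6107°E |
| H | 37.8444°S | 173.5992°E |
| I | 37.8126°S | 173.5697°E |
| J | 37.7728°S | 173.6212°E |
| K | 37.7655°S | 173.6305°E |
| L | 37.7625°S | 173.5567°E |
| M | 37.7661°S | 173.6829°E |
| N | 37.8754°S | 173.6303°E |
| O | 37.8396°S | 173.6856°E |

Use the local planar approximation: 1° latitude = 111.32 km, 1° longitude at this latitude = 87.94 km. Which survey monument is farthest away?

Distances from 37.8004°S, 173.6413°E:
A: √((-0.0206·111.32)² + (-0.0836·87.94)²) = √(5.258730 + 54.048728) = 7.7011 km
B: √((-0.0901·111.32)² + (-0.0620·87.94)²) = √(100.599536 + 29.727357) = 11.4161 km
C: √((0.0246·111.32)² + (-0.0848·87.94)²) = √(7.499229 + 55.611502) = 7.9442 km
D: √((-0.0141·111.32)² + (-0.0084·87.94)²) = √(2.463682 + 0.545672) = 1.7347 km
E: √((-0.0608·111.32)² + (-0.0915·87.94)²) = √(45.809289 + 64.746323) = 10.5145 km
F: √((-0.0444·111.32)² + (0.0279·87.94)²) = √(24.429374 + 6.019790) = 5.5181 km
G: √((0.0413·111.32)² + (-0.0306·87.94)²) = √(21.137153 + 7.241287) = 5.3271 km
H: √((-0.0440·111.32)² + (-0.0421·87.94)²) = √(23.991188 + 13.706833) = 6.1399 km
I: √((-0.0122·111.32)² + (-0.0716·87.94)²) = √(1.844446 + 39.645963) = 6.4413 km
J: √((0.0276·111.32)² + (-0.0201·87.94)²) = √(9.439838 + 3.124389) = 3.5446 km
K: √((0.0349·111.32)² + (-0.0108·87.94)²) = √(15.093753 + 0.902029) = 3.9995 km
L: √((0.0379·111.32)² + (-0.0846·87.94)²) = √(17.800197 + 55.349493) = 8.5528 km
M: √((0.0343·111.32)² + (0.0416·87.94)²) = √(14.579232 + 13.383188) = 5.2880 km
N: √((-0.0750·111.32)² + (-0.0110·87.94)²) = √(69.705801 + 0.935747) = 8.4049 km
O: √((-0.0392·111.32)² + (0.0443·87.94)²) = √(19.042262 + 15.176806) = 5.8497 km
Maximum: B at 11.4161 km.

B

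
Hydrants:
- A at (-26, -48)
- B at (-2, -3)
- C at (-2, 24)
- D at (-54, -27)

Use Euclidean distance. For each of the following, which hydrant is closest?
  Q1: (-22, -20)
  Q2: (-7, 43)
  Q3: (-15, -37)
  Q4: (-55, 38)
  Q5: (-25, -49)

Q1→B; Q2→C; Q3→A; Q4→C; Q5→A

Q1 at (-22, -20):
  A: 28.284
  B: 26.249
  C: 48.332
  D: 32.757
  → nearest: B (26.249)
Q2 at (-7, 43):
  A: 92.962
  B: 46.271
  C: 19.647
  D: 84.315
  → nearest: C (19.647)
Q3 at (-15, -37):
  A: 15.556
  B: 36.401
  C: 62.370
  D: 40.262
  → nearest: A (15.556)
Q4 at (-55, 38):
  A: 90.758
  B: 67.007
  C: 54.818
  D: 65.008
  → nearest: C (54.818)
Q5 at (-25, -49):
  A: 1.414
  B: 51.430
  C: 76.538
  D: 36.401
  → nearest: A (1.414)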